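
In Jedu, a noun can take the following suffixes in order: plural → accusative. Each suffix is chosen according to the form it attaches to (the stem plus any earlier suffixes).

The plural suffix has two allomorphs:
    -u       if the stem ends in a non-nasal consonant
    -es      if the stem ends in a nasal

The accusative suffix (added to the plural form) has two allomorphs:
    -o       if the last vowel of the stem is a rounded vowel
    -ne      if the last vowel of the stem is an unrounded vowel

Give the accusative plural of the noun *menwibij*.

*menwibij* — final consonant /j/ (non-nasal) → -u → *menwibiju*.
The last vowel of the plural form *menwibiju* is /u/, which is a rounded vowel, so the accusative suffix is -o, giving *menwibijuo*.

menwibijuo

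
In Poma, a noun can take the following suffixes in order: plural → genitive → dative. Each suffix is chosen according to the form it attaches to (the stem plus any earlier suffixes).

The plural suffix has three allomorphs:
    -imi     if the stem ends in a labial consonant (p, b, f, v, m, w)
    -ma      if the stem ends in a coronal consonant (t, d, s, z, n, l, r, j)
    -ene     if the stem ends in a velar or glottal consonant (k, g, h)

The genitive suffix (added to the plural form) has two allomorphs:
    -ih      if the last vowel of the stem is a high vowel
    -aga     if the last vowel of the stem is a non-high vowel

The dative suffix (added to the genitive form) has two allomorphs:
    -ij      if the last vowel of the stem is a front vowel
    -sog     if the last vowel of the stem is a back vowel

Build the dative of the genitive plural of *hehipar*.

hehiparmaagasog

Since the final consonant of *hehipar* is /r/ (coronal), it takes -ma, giving *hehiparma*.
Since the last vowel of the plural form *hehiparma* is /a/ (a non-high vowel), it takes -aga, giving *hehiparmaaga*.
The genitive form *hehiparmaaga* — last vowel /a/ (a back vowel) → -sog → *hehiparmaagasog*.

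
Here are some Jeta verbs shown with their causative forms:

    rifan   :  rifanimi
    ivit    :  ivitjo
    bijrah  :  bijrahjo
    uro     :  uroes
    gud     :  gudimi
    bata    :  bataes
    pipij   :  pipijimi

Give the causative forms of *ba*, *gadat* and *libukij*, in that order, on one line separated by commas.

The pattern is voicing of the final sound: -jo when the stem ends in a voiceless consonant (*ivit*, *bijrah*); -imi when the stem ends in a voiced consonant (*rifan*, *gud*, *pipij*); -es when the stem ends in a vowel (*uro*, *bata*).
The final sound of *ba* is /a/, which is a vowel, so the suffix is -es, giving *baes*.
The final sound of *gadat* is /t/, which is a voiceless consonant, so the suffix is -jo, giving *gadatjo*.
*libukij*: final sound = /j/, a voiced consonant → -imi → *libukijimi*.

baes, gadatjo, libukijimi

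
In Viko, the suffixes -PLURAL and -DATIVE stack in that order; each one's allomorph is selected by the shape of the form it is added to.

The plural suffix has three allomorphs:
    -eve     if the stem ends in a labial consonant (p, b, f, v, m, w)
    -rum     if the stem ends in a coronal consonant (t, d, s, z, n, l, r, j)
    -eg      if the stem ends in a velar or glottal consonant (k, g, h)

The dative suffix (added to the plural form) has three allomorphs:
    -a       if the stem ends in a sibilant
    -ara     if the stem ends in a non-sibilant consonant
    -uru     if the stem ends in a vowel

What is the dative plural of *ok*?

Since the final consonant of *ok* is /k/ (velar/glottal), it takes -eg, giving *okeg*.
The plural form *okeg*: final sound = /g/, a non-sibilant consonant → -ara → *okegara*.

okegara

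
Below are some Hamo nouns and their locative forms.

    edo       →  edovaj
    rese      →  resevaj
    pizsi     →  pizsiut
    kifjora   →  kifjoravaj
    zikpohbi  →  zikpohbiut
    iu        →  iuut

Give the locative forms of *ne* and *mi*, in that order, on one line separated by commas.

The pattern is height harmony: -ut when the last vowel of the stem is a high vowel (*pizsi*, *zikpohbi*, *iu*); -vaj when the last vowel of the stem is a non-high vowel (*edo*, *rese*, *kifjora*).
*ne*: last vowel = /e/, a non-high vowel → -vaj → *nevaj*.
*mi* — last vowel /i/ (a high vowel) → -ut → *miut*.

nevaj, miut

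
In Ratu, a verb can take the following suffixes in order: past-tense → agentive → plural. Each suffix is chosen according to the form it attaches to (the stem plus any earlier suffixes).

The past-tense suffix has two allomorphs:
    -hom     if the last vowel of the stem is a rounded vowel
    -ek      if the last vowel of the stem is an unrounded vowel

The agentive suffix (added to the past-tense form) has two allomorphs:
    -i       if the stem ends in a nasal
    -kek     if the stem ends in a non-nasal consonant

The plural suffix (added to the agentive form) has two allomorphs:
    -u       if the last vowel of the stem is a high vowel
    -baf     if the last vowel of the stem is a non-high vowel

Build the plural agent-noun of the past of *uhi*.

uhiekkekbaf

*uhi* — last vowel /i/ (an unrounded vowel) → -ek → *uhiek*.
The past-tense form *uhiek*: final consonant = /k/, non-nasal → -kek → *uhiekkek*.
The agentive form *uhiekkek* — last vowel /e/ (a non-high vowel) → -baf → *uhiekkekbaf*.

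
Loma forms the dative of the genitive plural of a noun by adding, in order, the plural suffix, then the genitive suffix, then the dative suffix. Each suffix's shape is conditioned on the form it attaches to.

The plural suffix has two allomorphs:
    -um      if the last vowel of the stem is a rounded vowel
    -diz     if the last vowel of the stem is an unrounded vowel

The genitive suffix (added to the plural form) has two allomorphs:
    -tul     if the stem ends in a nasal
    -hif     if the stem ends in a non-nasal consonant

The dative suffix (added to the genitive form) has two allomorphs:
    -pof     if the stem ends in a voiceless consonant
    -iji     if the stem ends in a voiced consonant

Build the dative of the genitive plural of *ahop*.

ahopumtuliji

*ahop*: last vowel = /o/, a rounded vowel → -um → *ahopum*.
The final consonant of the plural form *ahopum* is /m/, which is a nasal, so the genitive suffix is -tul, giving *ahopumtul*.
The final consonant of the genitive form *ahopumtul* is /l/, which is voiced, so the dative suffix is -iji, giving *ahopumtuliji*.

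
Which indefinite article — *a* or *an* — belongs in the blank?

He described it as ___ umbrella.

an

The indefinite article is chosen by the initial *sound* of the following word, not its spelling.
*umbrella* begins with the sound /ʌ/ (u pronounced /ʌ/) — a vowel sound.
So the article is *an*: He described it as an umbrella.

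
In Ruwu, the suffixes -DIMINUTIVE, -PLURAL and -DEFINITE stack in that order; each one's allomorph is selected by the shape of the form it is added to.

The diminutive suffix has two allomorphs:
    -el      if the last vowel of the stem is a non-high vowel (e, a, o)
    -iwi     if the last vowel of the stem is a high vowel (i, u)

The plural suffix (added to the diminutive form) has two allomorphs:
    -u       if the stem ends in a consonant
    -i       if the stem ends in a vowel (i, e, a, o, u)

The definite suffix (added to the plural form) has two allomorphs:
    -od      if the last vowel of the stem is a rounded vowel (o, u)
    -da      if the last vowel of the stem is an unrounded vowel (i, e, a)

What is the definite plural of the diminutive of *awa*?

awaeluod

Since the last vowel of *awa* is /a/ (a non-high vowel), it takes -el, giving *awael*.
The diminutive form *awael*: final sound = /l/, a consonant → -u → *awaelu*.
The plural form *awaelu*: last vowel = /u/, a rounded vowel → -od → *awaeluod*.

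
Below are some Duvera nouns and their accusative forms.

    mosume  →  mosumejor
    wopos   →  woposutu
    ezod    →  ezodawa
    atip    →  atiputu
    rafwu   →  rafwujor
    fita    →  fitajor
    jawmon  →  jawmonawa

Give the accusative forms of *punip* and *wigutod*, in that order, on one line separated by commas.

The alternation tracks the final sound of the stem — -utu when the stem ends in a voiceless consonant (*wopos*, *atip*); -awa when the stem ends in a voiced consonant (*ezod*, *jawmon*); -jor when the stem ends in a vowel (*mosume*, *rafwu*, *fita*).
Since the final sound of *punip* is /p/ (a voiceless consonant), it takes -utu, giving *puniputu*.
*wigutod* — final sound /d/ (a voiced consonant) → -awa → *wigutodawa*.

puniputu, wigutodawa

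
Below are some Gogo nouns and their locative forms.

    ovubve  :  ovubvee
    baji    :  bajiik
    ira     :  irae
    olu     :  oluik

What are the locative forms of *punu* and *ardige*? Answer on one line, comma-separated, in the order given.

The pattern is height harmony: -ik when the last vowel of the stem is a high vowel (*baji*, *olu*); -e when the last vowel of the stem is a non-high vowel (*ovubve*, *ira*).
*punu* — last vowel /u/ (a high vowel) → -ik → *punuik*.
Since the last vowel of *ardige* is /e/ (a non-high vowel), it takes -e, giving *ardigee*.

punuik, ardigee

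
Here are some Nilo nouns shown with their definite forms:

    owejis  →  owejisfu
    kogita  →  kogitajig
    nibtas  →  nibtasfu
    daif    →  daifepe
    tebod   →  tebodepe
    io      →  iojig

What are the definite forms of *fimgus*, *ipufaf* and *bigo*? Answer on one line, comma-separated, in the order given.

fimgusfu, ipufafepe, bigojig

Looking at the final sound of each stem: -fu when the stem ends in a sibilant (*owejis*, *nibtas*); -epe when the stem ends in a non-sibilant consonant (*daif*, *tebod*); -jig when the stem ends in a vowel (*kogita*, *io*).
*fimgus*: final sound = /s/, a sibilant → -fu → *fimgusfu*.
*ipufaf* — final sound /f/ (a non-sibilant consonant) → -epe → *ipufafepe*.
*bigo*: final sound = /o/, a vowel → -jig → *bigojig*.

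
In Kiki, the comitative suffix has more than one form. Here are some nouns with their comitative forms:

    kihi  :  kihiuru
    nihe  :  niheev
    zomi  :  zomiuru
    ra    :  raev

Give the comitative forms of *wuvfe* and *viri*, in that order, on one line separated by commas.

wuvfeev, viriuru

The suffix is conditioned by the last vowel: -uru when the last vowel of the stem is a high vowel (*kihi*, *zomi*); -ev when the last vowel of the stem is a non-high vowel (*nihe*, *ra*).
*wuvfe* — last vowel /e/ (a non-high vowel) → -ev → *wuvfeev*.
The last vowel of *viri* is /i/, which is a high vowel, so the suffix is -uru, giving *viriuru*.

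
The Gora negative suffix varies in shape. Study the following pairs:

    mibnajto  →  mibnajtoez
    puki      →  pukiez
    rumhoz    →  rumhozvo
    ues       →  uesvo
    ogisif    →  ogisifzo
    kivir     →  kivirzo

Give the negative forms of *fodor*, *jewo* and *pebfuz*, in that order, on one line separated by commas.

The pattern is sibilance of the final sound: -vo when the stem ends in a sibilant (*rumhoz*, *ues*); -zo when the stem ends in a non-sibilant consonant (*ogisif*, *kivir*); -ez when the stem ends in a vowel (*mibnajto*, *puki*).
*fodor*: final sound = /r/, a non-sibilant consonant → -zo → *fodorzo*.
*jewo* — final sound /o/ (a vowel) → -ez → *jewoez*.
*pebfuz* — final sound /z/ (a sibilant) → -vo → *pebfuzvo*.

fodorzo, jewoez, pebfuzvo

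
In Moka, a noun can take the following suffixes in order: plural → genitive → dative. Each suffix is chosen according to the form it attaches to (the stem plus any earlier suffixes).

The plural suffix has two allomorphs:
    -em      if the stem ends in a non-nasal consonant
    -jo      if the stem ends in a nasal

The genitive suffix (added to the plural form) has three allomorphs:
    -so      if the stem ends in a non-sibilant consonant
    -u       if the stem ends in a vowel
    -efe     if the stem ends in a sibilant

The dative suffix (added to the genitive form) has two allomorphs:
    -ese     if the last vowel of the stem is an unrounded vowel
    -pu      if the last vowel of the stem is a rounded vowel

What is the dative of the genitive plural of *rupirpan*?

The final consonant of *rupirpan* is /n/, which is a nasal, so the plural suffix is -jo, giving *rupirpanjo*.
The plural form *rupirpanjo*: final sound = /o/, a vowel → -u → *rupirpanjou*.
Since the last vowel of the genitive form *rupirpanjou* is /u/ (a rounded vowel), it takes -pu, giving *rupirpanjoupu*.

rupirpanjoupu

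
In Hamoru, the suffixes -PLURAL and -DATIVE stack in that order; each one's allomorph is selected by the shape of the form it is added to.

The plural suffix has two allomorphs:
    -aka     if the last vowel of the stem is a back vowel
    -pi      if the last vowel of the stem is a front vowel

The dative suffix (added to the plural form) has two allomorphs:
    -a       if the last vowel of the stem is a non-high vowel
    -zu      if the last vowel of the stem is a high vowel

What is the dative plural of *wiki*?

*wiki* — last vowel /i/ (a front vowel) → -pi → *wikipi*.
Since the last vowel of the plural form *wikipi* is /i/ (a high vowel), it takes -zu, giving *wikipizu*.

wikipizu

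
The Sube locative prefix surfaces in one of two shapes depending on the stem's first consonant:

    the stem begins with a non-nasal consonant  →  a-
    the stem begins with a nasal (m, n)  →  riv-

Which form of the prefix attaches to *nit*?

riv-

*nit* — first consonant /n/ (a nasal) → riv-.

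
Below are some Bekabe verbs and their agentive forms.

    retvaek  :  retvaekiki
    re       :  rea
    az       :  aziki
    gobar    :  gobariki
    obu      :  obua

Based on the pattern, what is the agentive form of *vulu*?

The alternation tracks the final sound of the stem — -iki when the stem ends in a consonant (*retvaek*, *az*, *gobar*); -a when the stem ends in a vowel (*re*, *obu*).
The final sound of *vulu* is /u/, which is a vowel, so the suffix is -a, giving *vulua*.

vulua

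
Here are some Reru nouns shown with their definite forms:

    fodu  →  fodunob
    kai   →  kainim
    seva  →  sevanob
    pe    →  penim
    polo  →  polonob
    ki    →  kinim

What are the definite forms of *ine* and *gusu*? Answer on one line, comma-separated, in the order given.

Looking at the last vowel of each stem: -nim when the last vowel of the stem is a front vowel (*kai*, *pe*, *ki*); -nob when the last vowel of the stem is a back vowel (*fodu*, *seva*, *polo*).
*ine* — last vowel /e/ (a front vowel) → -nim → *inenim*.
The last vowel of *gusu* is /u/, which is a back vowel, so the suffix is -nob, giving *gusunob*.

inenim, gusunob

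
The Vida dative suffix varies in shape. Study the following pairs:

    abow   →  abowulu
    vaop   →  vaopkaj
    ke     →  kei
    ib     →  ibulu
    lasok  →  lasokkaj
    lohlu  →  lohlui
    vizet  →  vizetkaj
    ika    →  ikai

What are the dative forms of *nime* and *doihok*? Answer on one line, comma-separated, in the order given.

The alternation tracks the final sound of the stem — -kaj when the stem ends in a voiceless consonant (*vaop*, *lasok*, *vizet*); -ulu when the stem ends in a voiced consonant (*abow*, *ib*); -i when the stem ends in a vowel (*ke*, *lohlu*, *ika*).
Since the final sound of *nime* is /e/ (a vowel), it takes -i, giving *nimei*.
*doihok*: final sound = /k/, a voiceless consonant → -kaj → *doihokkaj*.

nimei, doihokkaj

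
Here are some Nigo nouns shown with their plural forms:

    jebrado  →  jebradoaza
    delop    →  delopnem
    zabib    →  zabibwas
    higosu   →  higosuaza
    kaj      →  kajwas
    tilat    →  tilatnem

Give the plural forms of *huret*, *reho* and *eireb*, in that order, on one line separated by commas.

huretnem, rehoaza, eirebwas

The suffix is conditioned by the final sound: -nem when the stem ends in a voiceless consonant (*delop*, *tilat*); -was when the stem ends in a voiced consonant (*zabib*, *kaj*); -aza when the stem ends in a vowel (*jebrado*, *higosu*).
Since the final sound of *huret* is /t/ (a voiceless consonant), it takes -nem, giving *huretnem*.
Since the final sound of *reho* is /o/ (a vowel), it takes -aza, giving *rehoaza*.
Since the final sound of *eireb* is /b/ (a voiced consonant), it takes -was, giving *eirebwas*.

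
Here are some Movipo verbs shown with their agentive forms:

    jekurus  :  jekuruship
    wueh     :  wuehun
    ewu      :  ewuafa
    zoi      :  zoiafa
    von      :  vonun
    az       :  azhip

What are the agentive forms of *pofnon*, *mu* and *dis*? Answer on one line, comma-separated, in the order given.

The pattern is sibilance of the final sound: -hip when the stem ends in a sibilant (*jekurus*, *az*); -un when the stem ends in a non-sibilant consonant (*wueh*, *von*); -afa when the stem ends in a vowel (*ewu*, *zoi*).
Since the final sound of *pofnon* is /n/ (a non-sibilant consonant), it takes -un, giving *pofnonun*.
*mu* — final sound /u/ (a vowel) → -afa → *muafa*.
*dis* — final sound /s/ (a sibilant) → -hip → *diship*.

pofnonun, muafa, diship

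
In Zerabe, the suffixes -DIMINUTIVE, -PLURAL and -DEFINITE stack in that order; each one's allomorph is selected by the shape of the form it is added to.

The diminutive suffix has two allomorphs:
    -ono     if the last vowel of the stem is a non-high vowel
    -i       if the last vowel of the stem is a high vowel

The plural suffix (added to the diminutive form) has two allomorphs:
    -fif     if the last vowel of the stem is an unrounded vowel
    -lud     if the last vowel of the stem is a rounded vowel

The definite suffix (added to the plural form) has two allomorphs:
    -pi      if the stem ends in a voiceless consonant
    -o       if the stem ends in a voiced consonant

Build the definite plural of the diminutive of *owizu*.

*owizu* — last vowel /u/ (a high vowel) → -i → *owizui*.
Since the last vowel of the diminutive form *owizui* is /i/ (an unrounded vowel), it takes -fif, giving *owizuifif*.
The final consonant of the plural form *owizuifif* is /f/, which is voiceless, so the definite suffix is -pi, giving *owizuififpi*.

owizuififpi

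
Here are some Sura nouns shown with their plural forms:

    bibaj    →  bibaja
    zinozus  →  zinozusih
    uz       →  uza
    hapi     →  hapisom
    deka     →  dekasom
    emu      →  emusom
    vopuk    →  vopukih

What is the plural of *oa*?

Looking at the final sound of each stem: -ih when the stem ends in a voiceless consonant (*zinozus*, *vopuk*); -a when the stem ends in a voiced consonant (*bibaj*, *uz*); -som when the stem ends in a vowel (*hapi*, *deka*, *emu*).
Since the final sound of *oa* is /a/ (a vowel), it takes -som, giving *oasom*.

oasom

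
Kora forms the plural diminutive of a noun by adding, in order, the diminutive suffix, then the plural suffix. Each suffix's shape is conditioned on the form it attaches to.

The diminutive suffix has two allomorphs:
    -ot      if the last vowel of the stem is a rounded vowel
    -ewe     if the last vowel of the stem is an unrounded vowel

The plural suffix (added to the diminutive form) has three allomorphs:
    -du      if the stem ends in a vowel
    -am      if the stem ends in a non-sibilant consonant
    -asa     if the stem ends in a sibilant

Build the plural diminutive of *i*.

iewedu

The last vowel of *i* is /i/, which is an unrounded vowel, so the diminutive suffix is -ewe, giving *iewe*.
The final sound of the diminutive form *iewe* is /e/, which is a vowel, so the plural suffix is -du, giving *iewedu*.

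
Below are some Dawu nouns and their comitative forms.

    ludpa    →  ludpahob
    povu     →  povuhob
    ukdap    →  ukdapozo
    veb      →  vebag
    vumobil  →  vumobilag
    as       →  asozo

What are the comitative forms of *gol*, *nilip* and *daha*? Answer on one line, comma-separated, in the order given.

The suffix is conditioned by the final sound: -ozo when the stem ends in a voiceless consonant (*ukdap*, *as*); -ag when the stem ends in a voiced consonant (*veb*, *vumobil*); -hob when the stem ends in a vowel (*ludpa*, *povu*).
Since the final sound of *gol* is /l/ (a voiced consonant), it takes -ag, giving *golag*.
*nilip* — final sound /p/ (a voiceless consonant) → -ozo → *nilipozo*.
The final sound of *daha* is /a/, which is a vowel, so the suffix is -hob, giving *dahahob*.

golag, nilipozo, dahahob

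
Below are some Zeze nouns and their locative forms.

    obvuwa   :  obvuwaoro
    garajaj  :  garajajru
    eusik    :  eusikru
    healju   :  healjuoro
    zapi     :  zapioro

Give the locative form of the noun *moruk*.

The pattern is consonant vs. vowel: -ru when the stem ends in a consonant (*garajaj*, *eusik*); -oro when the stem ends in a vowel (*obvuwa*, *healju*, *zapi*).
*moruk*: final sound = /k/, a consonant → -ru → *morukru*.

morukru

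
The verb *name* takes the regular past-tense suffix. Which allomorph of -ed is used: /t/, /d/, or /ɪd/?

The stem *name* ends in a voiced sound other than /d/.
The -ed suffix is realized as /ɪd/ after /t, d/; as /t/ after other voiceless consonants; and as /d/ after other voiced sounds.
So -ed on *name* is pronounced /d/.

/d/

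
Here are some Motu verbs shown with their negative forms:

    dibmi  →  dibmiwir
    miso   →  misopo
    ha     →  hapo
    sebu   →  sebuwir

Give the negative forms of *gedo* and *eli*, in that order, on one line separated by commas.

gedopo, eliwir

The alternation tracks the last vowel of the stem — -wir when the last vowel of the stem is a high vowel (*dibmi*, *sebu*); -po when the last vowel of the stem is a non-high vowel (*miso*, *ha*).
Since the last vowel of *gedo* is /o/ (a non-high vowel), it takes -po, giving *gedopo*.
The last vowel of *eli* is /i/, which is a high vowel, so the suffix is -wir, giving *eliwir*.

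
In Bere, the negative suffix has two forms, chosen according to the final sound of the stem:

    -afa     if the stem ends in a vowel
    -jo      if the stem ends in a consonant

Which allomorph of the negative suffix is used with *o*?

The final sound of *o* is /o/, which is a vowel, so the suffix is -afa.

-afa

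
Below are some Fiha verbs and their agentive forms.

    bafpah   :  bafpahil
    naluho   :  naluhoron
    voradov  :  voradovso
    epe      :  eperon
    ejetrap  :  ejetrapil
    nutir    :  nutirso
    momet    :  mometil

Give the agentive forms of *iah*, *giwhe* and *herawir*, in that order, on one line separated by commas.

The suffix is conditioned by the final sound: -il when the stem ends in a voiceless consonant (*bafpah*, *ejetrap*, *momet*); -so when the stem ends in a voiced consonant (*voradov*, *nutir*); -ron when the stem ends in a vowel (*naluho*, *epe*).
*iah* — final sound /h/ (a voiceless consonant) → -il → *iahil*.
*giwhe* — final sound /e/ (a vowel) → -ron → *giwheron*.
Since the final sound of *herawir* is /r/ (a voiced consonant), it takes -so, giving *herawirso*.

iahil, giwheron, herawirso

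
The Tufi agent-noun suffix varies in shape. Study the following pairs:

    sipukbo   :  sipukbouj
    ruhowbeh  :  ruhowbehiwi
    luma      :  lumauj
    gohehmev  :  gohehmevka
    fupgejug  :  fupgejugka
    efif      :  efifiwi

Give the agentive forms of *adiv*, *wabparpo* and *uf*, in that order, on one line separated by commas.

The alternation tracks the final sound of the stem — -iwi when the stem ends in a voiceless consonant (*ruhowbeh*, *efif*); -ka when the stem ends in a voiced consonant (*gohehmev*, *fupgejug*); -uj when the stem ends in a vowel (*sipukbo*, *luma*).
Since the final sound of *adiv* is /v/ (a voiced consonant), it takes -ka, giving *adivka*.
Since the final sound of *wabparpo* is /o/ (a vowel), it takes -uj, giving *wabparpouj*.
*uf* — final sound /f/ (a voiceless consonant) → -iwi → *ufiwi*.

adivka, wabparpouj, ufiwi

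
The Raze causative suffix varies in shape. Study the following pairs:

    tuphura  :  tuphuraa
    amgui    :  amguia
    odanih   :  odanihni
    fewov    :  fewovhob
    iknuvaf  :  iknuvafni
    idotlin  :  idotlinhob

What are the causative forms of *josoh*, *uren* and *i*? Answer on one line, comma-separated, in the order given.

josohni, urenhob, ia

The pattern is voicing of the final sound: -ni when the stem ends in a voiceless consonant (*odanih*, *iknuvaf*); -hob when the stem ends in a voiced consonant (*fewov*, *idotlin*); -a when the stem ends in a vowel (*tuphura*, *amgui*).
*josoh* — final sound /h/ (a voiceless consonant) → -ni → *josohni*.
The final sound of *uren* is /n/, which is a voiced consonant, so the suffix is -hob, giving *urenhob*.
The final sound of *i* is /i/, which is a vowel, so the suffix is -a, giving *ia*.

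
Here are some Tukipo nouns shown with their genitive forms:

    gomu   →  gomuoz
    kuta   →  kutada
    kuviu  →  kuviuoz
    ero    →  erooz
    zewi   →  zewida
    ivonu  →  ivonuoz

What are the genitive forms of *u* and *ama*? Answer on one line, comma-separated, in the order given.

uoz, amada

Looking at the last vowel of each stem: -oz when the last vowel of the stem is a rounded vowel (*gomu*, *kuviu*, *ero*, *ivonu*); -da when the last vowel of the stem is an unrounded vowel (*kuta*, *zewi*).
Since the last vowel of *u* is /u/ (a rounded vowel), it takes -oz, giving *uoz*.
*ama* — last vowel /a/ (an unrounded vowel) → -da → *amada*.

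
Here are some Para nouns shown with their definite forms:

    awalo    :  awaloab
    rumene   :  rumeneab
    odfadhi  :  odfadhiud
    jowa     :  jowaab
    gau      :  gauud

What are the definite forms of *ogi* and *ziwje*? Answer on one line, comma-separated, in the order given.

ogiud, ziwjeab

The pattern is height harmony: -ud when the last vowel of the stem is a high vowel (*odfadhi*, *gau*); -ab when the last vowel of the stem is a non-high vowel (*awalo*, *rumene*, *jowa*).
*ogi* — last vowel /i/ (a high vowel) → -ud → *ogiud*.
Since the last vowel of *ziwje* is /e/ (a non-high vowel), it takes -ab, giving *ziwjeab*.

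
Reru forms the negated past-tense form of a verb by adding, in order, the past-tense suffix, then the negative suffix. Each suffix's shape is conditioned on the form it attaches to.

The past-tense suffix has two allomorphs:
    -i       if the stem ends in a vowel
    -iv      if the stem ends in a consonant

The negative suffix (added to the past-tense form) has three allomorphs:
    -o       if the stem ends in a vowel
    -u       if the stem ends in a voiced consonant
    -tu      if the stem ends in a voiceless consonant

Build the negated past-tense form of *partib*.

partibivu

The final sound of *partib* is /b/, which is a consonant, so the past-tense suffix is -iv, giving *partibiv*.
The past-tense form *partibiv* — final sound /v/ (a voiced consonant) → -u → *partibivu*.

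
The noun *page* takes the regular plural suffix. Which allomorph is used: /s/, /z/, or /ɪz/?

/ɪz/

The stem *page* ends in a sibilant (/s, z, ʃ, ʒ, tʃ, dʒ/).
The plural suffix surfaces as /ɪz/ after sibilants, /s/ after other voiceless consonants, and /z/ after other voiced sounds.
So the plural -s on *page* is pronounced /ɪz/.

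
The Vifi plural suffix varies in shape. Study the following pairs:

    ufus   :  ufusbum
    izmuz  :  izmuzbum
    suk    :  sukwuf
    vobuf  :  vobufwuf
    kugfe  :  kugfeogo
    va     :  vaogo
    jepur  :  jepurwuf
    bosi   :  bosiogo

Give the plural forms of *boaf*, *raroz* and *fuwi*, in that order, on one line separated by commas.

boafwuf, rarozbum, fuwiogo

The suffix is conditioned by the final sound: -bum when the stem ends in a sibilant (*ufus*, *izmuz*); -wuf when the stem ends in a non-sibilant consonant (*suk*, *vobuf*, *jepur*); -ogo when the stem ends in a vowel (*kugfe*, *va*, *bosi*).
*boaf* — final sound /f/ (a non-sibilant consonant) → -wuf → *boafwuf*.
Since the final sound of *raroz* is /z/ (a sibilant), it takes -bum, giving *rarozbum*.
*fuwi*: final sound = /i/, a vowel → -ogo → *fuwiogo*.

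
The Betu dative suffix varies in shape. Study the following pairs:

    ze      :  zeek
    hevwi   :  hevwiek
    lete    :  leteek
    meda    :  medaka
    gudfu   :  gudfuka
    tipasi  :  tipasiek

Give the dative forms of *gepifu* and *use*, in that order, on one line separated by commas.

gepifuka, useek

The pattern is front/back vowel harmony: -ek when the last vowel of the stem is a front vowel (*ze*, *hevwi*, *lete*, *tipasi*); -ka when the last vowel of the stem is a back vowel (*meda*, *gudfu*).
*gepifu* — last vowel /u/ (a back vowel) → -ka → *gepifuka*.
The last vowel of *use* is /e/, which is a front vowel, so the suffix is -ek, giving *useek*.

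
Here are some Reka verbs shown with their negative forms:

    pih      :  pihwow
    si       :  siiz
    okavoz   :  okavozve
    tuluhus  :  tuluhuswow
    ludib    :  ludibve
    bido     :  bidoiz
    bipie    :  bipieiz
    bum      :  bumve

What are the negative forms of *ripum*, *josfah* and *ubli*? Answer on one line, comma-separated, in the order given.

Looking at the final sound of each stem: -wow when the stem ends in a voiceless consonant (*pih*, *tuluhus*); -ve when the stem ends in a voiced consonant (*okavoz*, *ludib*, *bum*); -iz when the stem ends in a vowel (*si*, *bido*, *bipie*).
*ripum*: final sound = /m/, a voiced consonant → -ve → *ripumve*.
*josfah*: final sound = /h/, a voiceless consonant → -wow → *josfahwow*.
*ubli*: final sound = /i/, a vowel → -iz → *ubliiz*.

ripumve, josfahwow, ubliiz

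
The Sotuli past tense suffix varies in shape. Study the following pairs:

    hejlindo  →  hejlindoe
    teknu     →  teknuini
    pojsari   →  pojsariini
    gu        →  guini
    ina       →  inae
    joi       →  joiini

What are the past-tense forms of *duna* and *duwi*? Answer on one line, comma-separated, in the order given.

dunae, duwiini

The pattern is height harmony: -ini when the last vowel of the stem is a high vowel (*teknu*, *pojsari*, *gu*, *joi*); -e when the last vowel of the stem is a non-high vowel (*hejlindo*, *ina*).
*duna*: last vowel = /a/, a non-high vowel → -e → *dunae*.
*duwi* — last vowel /i/ (a high vowel) → -ini → *duwiini*.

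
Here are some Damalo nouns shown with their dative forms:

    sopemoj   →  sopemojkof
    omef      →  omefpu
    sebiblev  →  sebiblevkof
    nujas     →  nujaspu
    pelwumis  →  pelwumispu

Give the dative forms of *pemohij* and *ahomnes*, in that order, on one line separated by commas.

The alternation tracks the final consonant of the stem — -pu when the stem ends in a voiceless consonant (*omef*, *nujas*, *pelwumis*); -kof when the stem ends in a voiced consonant (*sopemoj*, *sebiblev*).
Since the final consonant of *pemohij* is /j/ (voiced), it takes -kof, giving *pemohijkof*.
Since the final consonant of *ahomnes* is /s/ (voiceless), it takes -pu, giving *ahomnespu*.

pemohijkof, ahomnespu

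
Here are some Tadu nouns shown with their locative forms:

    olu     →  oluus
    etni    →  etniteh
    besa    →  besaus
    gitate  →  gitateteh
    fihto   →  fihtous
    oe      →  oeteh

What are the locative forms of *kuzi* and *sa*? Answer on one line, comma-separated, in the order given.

kuziteh, saus

The alternation tracks the last vowel of the stem — -teh when the last vowel of the stem is a front vowel (*etni*, *gitate*, *oe*); -us when the last vowel of the stem is a back vowel (*olu*, *besa*, *fihto*).
The last vowel of *kuzi* is /i/, which is a front vowel, so the suffix is -teh, giving *kuziteh*.
Since the last vowel of *sa* is /a/ (a back vowel), it takes -us, giving *saus*.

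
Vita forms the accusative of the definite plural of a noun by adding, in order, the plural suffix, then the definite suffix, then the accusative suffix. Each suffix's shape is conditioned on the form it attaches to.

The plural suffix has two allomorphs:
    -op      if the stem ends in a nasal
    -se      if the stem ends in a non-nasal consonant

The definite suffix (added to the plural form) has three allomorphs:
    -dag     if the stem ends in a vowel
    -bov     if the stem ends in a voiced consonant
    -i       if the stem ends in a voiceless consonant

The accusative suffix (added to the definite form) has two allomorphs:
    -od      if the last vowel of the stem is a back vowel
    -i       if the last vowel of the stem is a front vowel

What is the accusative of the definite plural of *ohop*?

ohopsedagod

*ohop*: final consonant = /p/, non-nasal → -se → *ohopse*.
The final sound of the plural form *ohopse* is /e/, which is a vowel, so the definite suffix is -dag, giving *ohopsedag*.
Since the last vowel of the definite form *ohopsedag* is /a/ (a back vowel), it takes -od, giving *ohopsedagod*.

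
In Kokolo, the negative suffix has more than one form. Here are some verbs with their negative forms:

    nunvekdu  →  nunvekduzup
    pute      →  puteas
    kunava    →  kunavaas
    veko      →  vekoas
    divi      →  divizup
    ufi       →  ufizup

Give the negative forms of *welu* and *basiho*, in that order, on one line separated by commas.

weluzup, basihoas

The pattern is height harmony: -zup when the last vowel of the stem is a high vowel (*nunvekdu*, *divi*, *ufi*); -as when the last vowel of the stem is a non-high vowel (*pute*, *kunava*, *veko*).
*welu* — last vowel /u/ (a high vowel) → -zup → *weluzup*.
The last vowel of *basiho* is /o/, which is a non-high vowel, so the suffix is -as, giving *basihoas*.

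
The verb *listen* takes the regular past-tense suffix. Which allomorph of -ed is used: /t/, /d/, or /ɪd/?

The stem *listen* ends in a voiced sound other than /d/.
The -ed suffix is realized as /ɪd/ after /t, d/; as /t/ after other voiceless consonants; and as /d/ after other voiced sounds.
So -ed on *listen* is pronounced /d/.

/d/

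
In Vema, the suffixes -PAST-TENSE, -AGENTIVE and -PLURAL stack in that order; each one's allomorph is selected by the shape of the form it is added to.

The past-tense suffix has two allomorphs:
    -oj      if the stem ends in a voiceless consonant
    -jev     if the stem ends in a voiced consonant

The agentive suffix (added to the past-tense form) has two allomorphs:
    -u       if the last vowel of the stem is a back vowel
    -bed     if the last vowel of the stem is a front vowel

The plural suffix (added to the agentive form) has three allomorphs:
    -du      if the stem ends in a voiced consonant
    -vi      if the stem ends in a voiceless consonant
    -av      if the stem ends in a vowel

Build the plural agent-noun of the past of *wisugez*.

*wisugez* — final consonant /z/ (voiced) → -jev → *wisugezjev*.
The past-tense form *wisugezjev*: last vowel = /e/, a front vowel → -bed → *wisugezjevbed*.
The agentive form *wisugezjevbed* — final sound /d/ (a voiced consonant) → -du → *wisugezjevbeddu*.

wisugezjevbeddu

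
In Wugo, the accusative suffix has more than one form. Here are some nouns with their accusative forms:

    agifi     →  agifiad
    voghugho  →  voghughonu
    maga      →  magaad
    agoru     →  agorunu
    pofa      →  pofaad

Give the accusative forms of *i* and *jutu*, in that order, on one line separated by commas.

iad, jutunu

The suffix is conditioned by the last vowel: -nu when the last vowel of the stem is a rounded vowel (*voghugho*, *agoru*); -ad when the last vowel of the stem is an unrounded vowel (*agifi*, *maga*, *pofa*).
*i*: last vowel = /i/, an unrounded vowel → -ad → *iad*.
*jutu* — last vowel /u/ (a rounded vowel) → -nu → *jutunu*.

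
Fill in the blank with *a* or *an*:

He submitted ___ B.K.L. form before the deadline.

a

The indefinite article is chosen by the initial *sound* of the following word, not its spelling.
The initialism *B.K.L.* is read letter by letter; the first letter, B, is pronounced /biː/, which begins with a consonant sound.
So the article is *a*: He submitted a B.K.L. form before the deadline.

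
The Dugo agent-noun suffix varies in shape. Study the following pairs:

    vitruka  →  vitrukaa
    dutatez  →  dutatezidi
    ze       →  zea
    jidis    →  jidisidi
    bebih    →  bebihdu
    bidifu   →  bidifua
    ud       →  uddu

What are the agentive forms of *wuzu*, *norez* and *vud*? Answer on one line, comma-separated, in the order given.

wuzua, norezidi, vuddu

The pattern is sibilance of the final sound: -idi when the stem ends in a sibilant (*dutatez*, *jidis*); -du when the stem ends in a non-sibilant consonant (*bebih*, *ud*); -a when the stem ends in a vowel (*vitruka*, *ze*, *bidifu*).
*wuzu*: final sound = /u/, a vowel → -a → *wuzua*.
Since the final sound of *norez* is /z/ (a sibilant), it takes -idi, giving *norezidi*.
Since the final sound of *vud* is /d/ (a non-sibilant consonant), it takes -du, giving *vuddu*.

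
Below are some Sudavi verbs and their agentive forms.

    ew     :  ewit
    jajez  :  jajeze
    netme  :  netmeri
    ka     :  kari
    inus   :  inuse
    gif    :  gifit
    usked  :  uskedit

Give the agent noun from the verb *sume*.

sumeri

The pattern is sibilance of the final sound: -e when the stem ends in a sibilant (*jajez*, *inus*); -it when the stem ends in a non-sibilant consonant (*ew*, *gif*, *usked*); -ri when the stem ends in a vowel (*netme*, *ka*).
*sume*: final sound = /e/, a vowel → -ri → *sumeri*.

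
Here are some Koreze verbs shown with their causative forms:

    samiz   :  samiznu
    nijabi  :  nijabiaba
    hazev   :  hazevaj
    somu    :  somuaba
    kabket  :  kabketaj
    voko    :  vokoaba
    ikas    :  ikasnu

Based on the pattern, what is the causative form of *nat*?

Looking at the final sound of each stem: -nu when the stem ends in a sibilant (*samiz*, *ikas*); -aj when the stem ends in a non-sibilant consonant (*hazev*, *kabket*); -aba when the stem ends in a vowel (*nijabi*, *somu*, *voko*).
Since the final sound of *nat* is /t/ (a non-sibilant consonant), it takes -aj, giving *nataj*.

nataj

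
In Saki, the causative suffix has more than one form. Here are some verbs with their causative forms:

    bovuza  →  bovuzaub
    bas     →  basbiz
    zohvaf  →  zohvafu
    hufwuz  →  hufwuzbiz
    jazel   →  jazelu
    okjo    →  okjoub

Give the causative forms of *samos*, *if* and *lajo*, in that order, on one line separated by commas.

samosbiz, ifu, lajoub

The alternation tracks the final sound of the stem — -biz when the stem ends in a sibilant (*bas*, *hufwuz*); -u when the stem ends in a non-sibilant consonant (*zohvaf*, *jazel*); -ub when the stem ends in a vowel (*bovuza*, *okjo*).
The final sound of *samos* is /s/, which is a sibilant, so the suffix is -biz, giving *samosbiz*.
The final sound of *if* is /f/, which is a non-sibilant consonant, so the suffix is -u, giving *ifu*.
Since the final sound of *lajo* is /o/ (a vowel), it takes -ub, giving *lajoub*.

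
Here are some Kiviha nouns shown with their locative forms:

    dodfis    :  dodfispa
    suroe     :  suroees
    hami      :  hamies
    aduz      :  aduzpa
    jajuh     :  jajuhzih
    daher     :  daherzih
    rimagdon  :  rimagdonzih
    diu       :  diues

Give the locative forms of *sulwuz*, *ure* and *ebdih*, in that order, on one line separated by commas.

The suffix is conditioned by the final sound: -pa when the stem ends in a sibilant (*dodfis*, *aduz*); -zih when the stem ends in a non-sibilant consonant (*jajuh*, *daher*, *rimagdon*); -es when the stem ends in a vowel (*suroe*, *hami*, *diu*).
The final sound of *sulwuz* is /z/, which is a sibilant, so the suffix is -pa, giving *sulwuzpa*.
Since the final sound of *ure* is /e/ (a vowel), it takes -es, giving *urees*.
*ebdih*: final sound = /h/, a non-sibilant consonant → -zih → *ebdihzih*.

sulwuzpa, urees, ebdihzih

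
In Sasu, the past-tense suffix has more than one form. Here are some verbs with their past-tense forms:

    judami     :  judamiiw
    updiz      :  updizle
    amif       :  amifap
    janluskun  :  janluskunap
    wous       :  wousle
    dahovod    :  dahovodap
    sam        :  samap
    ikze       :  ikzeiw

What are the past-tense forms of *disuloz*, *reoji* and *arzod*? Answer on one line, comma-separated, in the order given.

disulozle, reojiiw, arzodap

Looking at the final sound of each stem: -le when the stem ends in a sibilant (*updiz*, *wous*); -ap when the stem ends in a non-sibilant consonant (*amif*, *janluskun*, *dahovod*, *sam*); -iw when the stem ends in a vowel (*judami*, *ikze*).
Since the final sound of *disuloz* is /z/ (a sibilant), it takes -le, giving *disulozle*.
The final sound of *reoji* is /i/, which is a vowel, so the suffix is -iw, giving *reojiiw*.
*arzod* — final sound /d/ (a non-sibilant consonant) → -ap → *arzodap*.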